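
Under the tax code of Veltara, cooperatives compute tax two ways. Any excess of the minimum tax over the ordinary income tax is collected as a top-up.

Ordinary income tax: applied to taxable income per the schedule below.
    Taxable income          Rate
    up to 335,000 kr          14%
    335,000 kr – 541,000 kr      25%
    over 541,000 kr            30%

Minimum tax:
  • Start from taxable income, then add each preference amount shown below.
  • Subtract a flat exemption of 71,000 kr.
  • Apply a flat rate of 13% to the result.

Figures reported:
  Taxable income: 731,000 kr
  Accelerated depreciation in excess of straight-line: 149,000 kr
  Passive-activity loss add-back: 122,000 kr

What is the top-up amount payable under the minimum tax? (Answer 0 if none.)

Minimum tax:
  Adjusted income: 731,000 kr + 149,000 kr + 122,000 kr = 1,002,000 kr
  Less exemption 71,000 kr → base 931,000 kr
  931,000 kr × 13% = 121,030 kr

Ordinary income tax:
  335,000 kr × 14% = 46,900 kr
  206,000 kr × 25% = 51,500 kr
  190,000 kr × 30% = 57,000 kr
  → 155,400 kr

121,030 kr ≤ 155,400 kr, so no add-on is due.

0 kr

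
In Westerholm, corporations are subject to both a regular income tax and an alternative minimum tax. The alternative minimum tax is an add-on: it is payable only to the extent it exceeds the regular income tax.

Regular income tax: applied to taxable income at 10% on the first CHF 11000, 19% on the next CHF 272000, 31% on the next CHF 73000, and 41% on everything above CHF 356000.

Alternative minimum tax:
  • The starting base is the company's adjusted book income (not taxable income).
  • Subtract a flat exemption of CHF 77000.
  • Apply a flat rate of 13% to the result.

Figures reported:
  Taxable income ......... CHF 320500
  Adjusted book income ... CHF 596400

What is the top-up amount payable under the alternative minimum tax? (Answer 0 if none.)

Regular income tax:
  CHF 11000 × 10% = CHF 1100
  CHF 272000 × 19% = CHF 51680
  CHF 37500 × 31% = CHF 11625
  → CHF 64405

Alternative minimum tax:
  Base (adjusted book income): CHF 596400
  Less exemption CHF 77000 → base CHF 519400
  CHF 519400 × 13% = CHF 67522

Excess of alternative minimum tax over regular income tax: CHF 67522 − CHF 64405 = CHF 3117.

CHF 3117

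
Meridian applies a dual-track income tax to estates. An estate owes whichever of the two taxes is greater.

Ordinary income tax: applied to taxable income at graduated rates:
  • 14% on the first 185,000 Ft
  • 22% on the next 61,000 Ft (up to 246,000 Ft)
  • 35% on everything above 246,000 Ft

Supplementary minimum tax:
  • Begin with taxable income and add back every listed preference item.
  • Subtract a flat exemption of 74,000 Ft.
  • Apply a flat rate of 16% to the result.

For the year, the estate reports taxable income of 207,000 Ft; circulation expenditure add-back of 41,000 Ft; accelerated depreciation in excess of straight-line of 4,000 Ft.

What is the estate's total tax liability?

30,740 Ft

Ordinary income tax:
  185,000 Ft × 14% = 25,900 Ft
  22,000 Ft × 22% = 4,840 Ft
  → 30,740 Ft

Supplementary minimum tax:
  Adjusted income: 207,000 Ft + 41,000 Ft + 4,000 Ft = 252,000 Ft
  Less exemption 74,000 Ft → base 178,000 Ft
  178,000 Ft × 16% = 28,480 Ft

30,740 Ft > 28,480 Ft, so the ordinary income tax governs.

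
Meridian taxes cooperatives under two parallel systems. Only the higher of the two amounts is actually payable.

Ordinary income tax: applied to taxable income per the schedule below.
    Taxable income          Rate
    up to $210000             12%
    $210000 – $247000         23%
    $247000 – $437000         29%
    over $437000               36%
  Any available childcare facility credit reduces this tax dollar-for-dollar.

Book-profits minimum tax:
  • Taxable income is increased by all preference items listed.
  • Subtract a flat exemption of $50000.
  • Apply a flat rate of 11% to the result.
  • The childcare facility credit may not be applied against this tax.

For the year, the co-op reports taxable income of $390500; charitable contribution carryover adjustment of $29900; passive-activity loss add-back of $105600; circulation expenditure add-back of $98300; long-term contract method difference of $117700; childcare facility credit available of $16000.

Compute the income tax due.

$76120

Ordinary income tax:
  $210000 × 12% = $25200
  $37000 × 23% = $8510
  $143500 × 29% = $41615
  → $75325
  Less childcare facility credit $16000 → $59325

Book-profits minimum tax:
  Adjusted income: $390500 + $29900 + $105600 + $98300 + $117700 = $742000
  Less exemption $50000 → base $692000
  $692000 × 11% = $76120

$76120 > $59325, so the book-profits minimum tax is the binding amount.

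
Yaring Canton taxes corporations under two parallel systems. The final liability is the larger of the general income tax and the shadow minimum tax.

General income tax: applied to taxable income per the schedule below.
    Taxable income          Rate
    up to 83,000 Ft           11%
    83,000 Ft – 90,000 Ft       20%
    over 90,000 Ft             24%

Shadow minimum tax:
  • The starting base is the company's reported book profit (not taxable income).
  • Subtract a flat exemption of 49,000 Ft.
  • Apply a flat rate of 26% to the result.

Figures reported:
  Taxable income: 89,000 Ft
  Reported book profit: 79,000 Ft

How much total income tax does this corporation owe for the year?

General income tax:
  83,000 Ft × 11% = 9,130 Ft
  6,000 Ft × 20% = 1,200 Ft
  → 10,330 Ft

Shadow minimum tax:
  Base (reported book profit): 79,000 Ft
  Less exemption 49,000 Ft → base 30,000 Ft
  30,000 Ft × 26% = 7,800 Ft

10,330 Ft > 7,800 Ft, so the general income tax governs.

10,330 Ft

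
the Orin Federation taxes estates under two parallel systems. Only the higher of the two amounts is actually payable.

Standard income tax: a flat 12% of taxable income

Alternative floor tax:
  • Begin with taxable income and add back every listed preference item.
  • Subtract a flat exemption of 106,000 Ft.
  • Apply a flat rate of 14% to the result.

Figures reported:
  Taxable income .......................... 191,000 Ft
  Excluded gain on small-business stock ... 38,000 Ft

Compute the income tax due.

22,920 Ft

Standard income tax:
  191,000 Ft × 12% = 22,920 Ft

Alternative floor tax:
  Adjusted income: 191,000 Ft + 38,000 Ft = 229,000 Ft
  Less exemption 106,000 Ft → base 123,000 Ft
  123,000 Ft × 14% = 17,220 Ft

22,920 Ft > 17,220 Ft, so the standard income tax governs.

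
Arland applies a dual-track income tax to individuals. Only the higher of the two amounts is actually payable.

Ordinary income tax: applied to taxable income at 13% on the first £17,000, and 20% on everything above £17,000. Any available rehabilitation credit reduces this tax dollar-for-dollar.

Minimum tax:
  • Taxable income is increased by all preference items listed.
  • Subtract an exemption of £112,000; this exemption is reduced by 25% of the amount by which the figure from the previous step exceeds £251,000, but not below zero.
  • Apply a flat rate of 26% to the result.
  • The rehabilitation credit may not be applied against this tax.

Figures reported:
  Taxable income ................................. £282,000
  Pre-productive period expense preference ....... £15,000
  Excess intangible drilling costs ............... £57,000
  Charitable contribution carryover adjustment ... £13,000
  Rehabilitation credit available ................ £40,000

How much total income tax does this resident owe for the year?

£73,840

Minimum tax:
  Adjusted income: £282,000 + £15,000 + £57,000 + £13,000 = £367,000
  Exemption: £112,000 − 25% × (£367,000 − £251,000) = £112,000 − £29,000 = £83,000
  Base: £367,000 − £83,000 = £284,000
  £284,000 × 26% = £73,840

Ordinary income tax:
  £17,000 × 13% = £2,210
  £265,000 × 20% = £53,000
  → £55,210
  Less rehabilitation credit £40,000 → £15,210

£73,840 > £15,210, so the minimum tax is the binding amount.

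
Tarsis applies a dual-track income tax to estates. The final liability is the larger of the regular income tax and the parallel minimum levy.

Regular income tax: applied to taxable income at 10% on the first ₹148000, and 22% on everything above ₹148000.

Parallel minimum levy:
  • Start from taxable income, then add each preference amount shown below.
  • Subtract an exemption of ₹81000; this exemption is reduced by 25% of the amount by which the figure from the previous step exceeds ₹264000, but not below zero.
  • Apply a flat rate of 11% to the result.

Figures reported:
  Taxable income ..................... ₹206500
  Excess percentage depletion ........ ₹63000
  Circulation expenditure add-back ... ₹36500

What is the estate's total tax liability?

₹27670

Regular income tax:
  ₹148000 × 10% = ₹14800
  ₹58500 × 22% = ₹12870
  → ₹27670

Parallel minimum levy:
  Adjusted income: ₹206500 + ₹63000 + ₹36500 = ₹306000
  Exemption: ₹81000 − 25% × (₹306000 − ₹264000) = ₹81000 − ₹10500 = ₹70500
  Base: ₹306000 − ₹70500 = ₹235500
  ₹235500 × 11% = ₹25905

₹27670 > ₹25905, so the regular income tax governs.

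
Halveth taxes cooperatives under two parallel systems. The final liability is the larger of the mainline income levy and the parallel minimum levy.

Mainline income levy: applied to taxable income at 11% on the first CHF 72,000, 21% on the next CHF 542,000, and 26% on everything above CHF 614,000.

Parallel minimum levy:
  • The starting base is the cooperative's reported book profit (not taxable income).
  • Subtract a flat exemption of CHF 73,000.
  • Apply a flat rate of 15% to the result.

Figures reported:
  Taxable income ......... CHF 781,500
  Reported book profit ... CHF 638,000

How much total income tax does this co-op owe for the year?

CHF 165,290

Parallel minimum levy:
  Base (reported book profit): CHF 638,000
  Less exemption CHF 73,000 → base CHF 565,000
  CHF 565,000 × 15% = CHF 84,750

Mainline income levy:
  CHF 72,000 × 11% = CHF 7,920
  CHF 542,000 × 21% = CHF 113,820
  CHF 167,500 × 26% = CHF 43,550
  → CHF 165,290

CHF 165,290 > CHF 84,750, so the mainline income levy governs.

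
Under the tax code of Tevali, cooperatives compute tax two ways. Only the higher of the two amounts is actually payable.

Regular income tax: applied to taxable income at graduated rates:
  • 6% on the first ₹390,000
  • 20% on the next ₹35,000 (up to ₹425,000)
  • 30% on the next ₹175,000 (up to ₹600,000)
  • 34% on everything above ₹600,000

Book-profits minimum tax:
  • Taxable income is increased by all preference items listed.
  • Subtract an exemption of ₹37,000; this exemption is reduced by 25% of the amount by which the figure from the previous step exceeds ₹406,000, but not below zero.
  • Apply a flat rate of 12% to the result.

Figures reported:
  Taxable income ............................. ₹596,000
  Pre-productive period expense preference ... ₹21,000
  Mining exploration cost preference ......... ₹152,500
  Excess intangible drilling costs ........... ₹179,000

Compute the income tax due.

₹113,820

Regular income tax:
  ₹390,000 × 6% = ₹23,400
  ₹35,000 × 20% = ₹7,000
  ₹171,000 × 30% = ₹51,300
  → ₹81,700

Book-profits minimum tax:
  Adjusted income: ₹596,000 + ₹21,000 + ₹152,500 + ₹179,000 = ₹948,500
  Exemption: 25% × (₹948,500 − ₹406,000) = ₹135,625 ≥ ₹37,000, so the exemption is fully phased out
  Base: ₹948,500 − ₹0 = ₹948,500
  ₹948,500 × 12% = ₹113,820

₹113,820 > ₹81,700, so the book-profits minimum tax is the binding amount.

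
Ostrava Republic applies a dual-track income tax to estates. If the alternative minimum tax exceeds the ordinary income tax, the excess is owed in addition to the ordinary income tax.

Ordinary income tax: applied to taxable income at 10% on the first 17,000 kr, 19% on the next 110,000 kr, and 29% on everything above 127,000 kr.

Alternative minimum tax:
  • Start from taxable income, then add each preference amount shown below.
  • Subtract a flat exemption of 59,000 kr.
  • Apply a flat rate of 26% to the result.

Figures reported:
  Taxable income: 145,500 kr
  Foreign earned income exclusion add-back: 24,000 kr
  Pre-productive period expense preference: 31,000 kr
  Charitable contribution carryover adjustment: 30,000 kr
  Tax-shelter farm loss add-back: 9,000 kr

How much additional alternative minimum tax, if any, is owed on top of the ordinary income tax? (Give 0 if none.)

18,965 kr

Ordinary income tax:
  17,000 kr × 10% = 1,700 kr
  110,000 kr × 19% = 20,900 kr
  18,500 kr × 29% = 5,365 kr
  → 27,965 kr

Alternative minimum tax:
  Adjusted income: 145,500 kr + 24,000 kr + 31,000 kr + 30,000 kr + 9,000 kr = 239,500 kr
  Less exemption 59,000 kr → base 180,500 kr
  180,500 kr × 26% = 46,930 kr

Excess of alternative minimum tax over ordinary income tax: 46,930 kr − 27,965 kr = 18,965 kr.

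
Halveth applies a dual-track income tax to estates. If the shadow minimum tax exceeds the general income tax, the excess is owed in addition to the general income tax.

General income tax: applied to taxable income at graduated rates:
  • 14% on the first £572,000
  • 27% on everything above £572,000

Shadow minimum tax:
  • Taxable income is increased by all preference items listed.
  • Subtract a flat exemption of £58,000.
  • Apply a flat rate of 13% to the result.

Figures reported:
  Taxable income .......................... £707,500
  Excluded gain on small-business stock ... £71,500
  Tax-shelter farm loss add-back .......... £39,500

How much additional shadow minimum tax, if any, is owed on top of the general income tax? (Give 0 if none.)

£0

General income tax:
  £572,000 × 14% = £80,080
  £135,500 × 27% = £36,585
  → £116,665

Shadow minimum tax:
  Adjusted income: £707,500 + £71,500 + £39,500 = £818,500
  Less exemption £58,000 → base £760,500
  £760,500 × 13% = £98,865

£98,865 ≤ £116,665, so no add-on is due.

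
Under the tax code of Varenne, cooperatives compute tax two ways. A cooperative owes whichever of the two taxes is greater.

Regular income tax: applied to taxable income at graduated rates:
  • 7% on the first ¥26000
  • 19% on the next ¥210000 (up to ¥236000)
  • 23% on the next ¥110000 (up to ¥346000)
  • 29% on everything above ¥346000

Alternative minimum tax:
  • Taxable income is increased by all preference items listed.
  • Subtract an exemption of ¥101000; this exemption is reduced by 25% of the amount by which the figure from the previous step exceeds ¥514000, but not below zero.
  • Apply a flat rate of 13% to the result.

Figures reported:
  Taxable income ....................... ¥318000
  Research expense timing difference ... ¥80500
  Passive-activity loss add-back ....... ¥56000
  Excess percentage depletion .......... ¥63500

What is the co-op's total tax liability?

¥60580

Regular income tax:
  ¥26000 × 7% = ¥1820
  ¥210000 × 19% = ¥39900
  ¥82000 × 23% = ¥18860
  → ¥60580

Alternative minimum tax:
  Adjusted income: ¥318000 + ¥80500 + ¥56000 + ¥63500 = ¥518000
  Exemption: ¥101000 − 25% × (¥518000 − ¥514000) = ¥101000 − ¥1000 = ¥100000
  Base: ¥518000 − ¥100000 = ¥418000
  ¥418000 × 13% = ¥54340

¥60580 > ¥54340, so the regular income tax governs.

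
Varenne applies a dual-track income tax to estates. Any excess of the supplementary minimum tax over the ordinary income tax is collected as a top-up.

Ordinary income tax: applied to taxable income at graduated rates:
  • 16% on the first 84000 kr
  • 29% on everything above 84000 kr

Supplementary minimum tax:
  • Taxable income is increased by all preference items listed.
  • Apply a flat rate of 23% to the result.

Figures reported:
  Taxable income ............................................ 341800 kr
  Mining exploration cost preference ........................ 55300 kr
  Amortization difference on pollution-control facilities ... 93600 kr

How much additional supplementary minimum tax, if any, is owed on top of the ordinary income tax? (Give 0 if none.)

24659 kr

Supplementary minimum tax:
  Adjusted income: 341800 kr + 55300 kr + 93600 kr = 490700 kr
  490700 kr × 23% = 112861 kr

Ordinary income tax:
  84000 kr × 16% = 13440 kr
  257800 kr × 29% = 74762 kr
  → 88202 kr

Excess of supplementary minimum tax over ordinary income tax: 112861 kr − 88202 kr = 24659 kr.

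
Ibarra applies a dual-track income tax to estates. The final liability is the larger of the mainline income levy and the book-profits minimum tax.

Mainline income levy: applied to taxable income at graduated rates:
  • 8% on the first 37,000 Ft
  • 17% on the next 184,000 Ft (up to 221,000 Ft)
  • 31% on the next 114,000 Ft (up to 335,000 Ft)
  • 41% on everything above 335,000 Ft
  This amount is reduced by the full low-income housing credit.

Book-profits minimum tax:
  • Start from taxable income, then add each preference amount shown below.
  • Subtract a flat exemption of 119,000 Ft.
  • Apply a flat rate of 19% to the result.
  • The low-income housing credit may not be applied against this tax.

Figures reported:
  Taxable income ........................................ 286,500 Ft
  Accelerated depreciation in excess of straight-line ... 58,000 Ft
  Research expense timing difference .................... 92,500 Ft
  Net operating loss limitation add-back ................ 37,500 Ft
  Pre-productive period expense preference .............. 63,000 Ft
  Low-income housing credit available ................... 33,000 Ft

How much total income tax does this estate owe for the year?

Book-profits minimum tax:
  Adjusted income: 286,500 Ft + 58,000 Ft + 92,500 Ft + 37,500 Ft + 63,000 Ft = 537,500 Ft
  Less exemption 119,000 Ft → base 418,500 Ft
  418,500 Ft × 19% = 79,515 Ft

Mainline income levy:
  37,000 Ft × 8% = 2,960 Ft
  184,000 Ft × 17% = 31,280 Ft
  65,500 Ft × 31% = 20,305 Ft
  → 54,545 Ft
  Less low-income housing credit 33,000 Ft → 21,545 Ft

79,515 Ft > 21,545 Ft, so the book-profits minimum tax is the binding amount.

79,515 Ft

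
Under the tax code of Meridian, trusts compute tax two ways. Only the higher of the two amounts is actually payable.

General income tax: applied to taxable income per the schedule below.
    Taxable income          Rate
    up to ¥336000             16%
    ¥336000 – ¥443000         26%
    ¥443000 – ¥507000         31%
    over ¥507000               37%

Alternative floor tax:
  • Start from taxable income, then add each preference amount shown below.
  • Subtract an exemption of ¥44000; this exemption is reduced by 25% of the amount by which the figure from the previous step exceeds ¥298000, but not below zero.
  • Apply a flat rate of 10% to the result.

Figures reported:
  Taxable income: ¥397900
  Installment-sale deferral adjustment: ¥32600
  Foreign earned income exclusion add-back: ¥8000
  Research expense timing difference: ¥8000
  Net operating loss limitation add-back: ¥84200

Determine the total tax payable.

¥69854

General income tax:
  ¥336000 × 16% = ¥53760
  ¥61900 × 26% = ¥16094
  → ¥69854

Alternative floor tax:
  Adjusted income: ¥397900 + ¥32600 + ¥8000 + ¥8000 + ¥84200 = ¥530700
  Exemption: 25% × (¥530700 − ¥298000) = ¥58175 ≥ ¥44000, so the exemption is fully phased out
  Base: ¥530700 − ¥0 = ¥530700
  ¥530700 × 10% = ¥53070

¥69854 > ¥53070, so the general income tax governs.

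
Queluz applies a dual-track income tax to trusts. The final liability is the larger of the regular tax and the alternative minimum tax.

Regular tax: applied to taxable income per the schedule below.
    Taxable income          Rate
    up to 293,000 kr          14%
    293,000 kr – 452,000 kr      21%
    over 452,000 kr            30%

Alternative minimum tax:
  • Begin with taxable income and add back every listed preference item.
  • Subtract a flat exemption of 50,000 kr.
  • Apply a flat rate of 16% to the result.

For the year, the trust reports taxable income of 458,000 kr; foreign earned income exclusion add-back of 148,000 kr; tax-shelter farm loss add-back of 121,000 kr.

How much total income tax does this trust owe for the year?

Alternative minimum tax:
  Adjusted income: 458,000 kr + 148,000 kr + 121,000 kr = 727,000 kr
  Less exemption 50,000 kr → base 677,000 kr
  677,000 kr × 16% = 108,320 kr

Regular tax:
  293,000 kr × 14% = 41,020 kr
  159,000 kr × 21% = 33,390 kr
  6,000 kr × 30% = 1,800 kr
  → 76,210 kr

108,320 kr > 76,210 kr, so the alternative minimum tax is the binding amount.

108,320 kr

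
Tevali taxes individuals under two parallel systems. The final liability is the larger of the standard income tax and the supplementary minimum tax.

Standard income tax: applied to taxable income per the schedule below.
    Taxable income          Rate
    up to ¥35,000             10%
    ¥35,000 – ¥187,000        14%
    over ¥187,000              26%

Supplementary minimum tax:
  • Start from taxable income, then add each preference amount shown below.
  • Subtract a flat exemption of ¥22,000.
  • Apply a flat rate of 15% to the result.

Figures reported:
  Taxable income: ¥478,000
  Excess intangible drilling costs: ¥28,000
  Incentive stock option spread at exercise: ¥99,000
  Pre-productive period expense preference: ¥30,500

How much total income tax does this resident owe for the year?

¥100,440

Standard income tax:
  ¥35,000 × 10% = ¥3,500
  ¥152,000 × 14% = ¥21,280
  ¥291,000 × 26% = ¥75,660
  → ¥100,440

Supplementary minimum tax:
  Adjusted income: ¥478,000 + ¥28,000 + ¥99,000 + ¥30,500 = ¥635,500
  Less exemption ¥22,000 → base ¥613,500
  ¥613,500 × 15% = ¥92,025

¥100,440 > ¥92,025, so the standard income tax governs.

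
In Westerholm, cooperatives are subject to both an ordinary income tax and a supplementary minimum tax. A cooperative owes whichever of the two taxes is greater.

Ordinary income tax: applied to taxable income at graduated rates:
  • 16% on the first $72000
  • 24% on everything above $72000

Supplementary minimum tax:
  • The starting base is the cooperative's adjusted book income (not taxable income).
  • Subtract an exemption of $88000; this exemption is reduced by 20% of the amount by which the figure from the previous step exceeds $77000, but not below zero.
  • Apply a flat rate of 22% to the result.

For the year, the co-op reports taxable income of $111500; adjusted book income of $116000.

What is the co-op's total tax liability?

Ordinary income tax:
  $72000 × 16% = $11520
  $39500 × 24% = $9480
  → $21000

Supplementary minimum tax:
  Base (adjusted book income): $116000
  Exemption: $88000 − 20% × ($116000 − $77000) = $88000 − $7800 = $80200
  Base: $116000 − $80200 = $35800
  $35800 × 22% = $7876

$21000 > $7876, so the ordinary income tax governs.

$21000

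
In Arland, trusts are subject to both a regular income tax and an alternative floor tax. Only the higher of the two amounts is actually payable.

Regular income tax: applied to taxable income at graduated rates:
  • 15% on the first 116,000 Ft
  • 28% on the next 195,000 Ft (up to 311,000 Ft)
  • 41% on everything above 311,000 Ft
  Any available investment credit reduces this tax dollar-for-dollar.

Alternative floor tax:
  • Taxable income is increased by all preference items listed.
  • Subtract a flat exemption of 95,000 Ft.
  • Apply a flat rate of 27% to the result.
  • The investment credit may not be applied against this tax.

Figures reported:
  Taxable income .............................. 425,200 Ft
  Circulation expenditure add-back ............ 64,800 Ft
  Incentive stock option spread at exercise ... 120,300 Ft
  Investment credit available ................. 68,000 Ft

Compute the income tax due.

139,131 Ft

Alternative floor tax:
  Adjusted income: 425,200 Ft + 64,800 Ft + 120,300 Ft = 610,300 Ft
  Less exemption 95,000 Ft → base 515,300 Ft
  515,300 Ft × 27% = 139,131 Ft

Regular income tax:
  116,000 Ft × 15% = 17,400 Ft
  195,000 Ft × 28% = 54,600 Ft
  114,200 Ft × 41% = 46,822 Ft
  → 118,822 Ft
  Less investment credit 68,000 Ft → 50,822 Ft

139,131 Ft > 50,822 Ft, so the alternative floor tax is the binding amount.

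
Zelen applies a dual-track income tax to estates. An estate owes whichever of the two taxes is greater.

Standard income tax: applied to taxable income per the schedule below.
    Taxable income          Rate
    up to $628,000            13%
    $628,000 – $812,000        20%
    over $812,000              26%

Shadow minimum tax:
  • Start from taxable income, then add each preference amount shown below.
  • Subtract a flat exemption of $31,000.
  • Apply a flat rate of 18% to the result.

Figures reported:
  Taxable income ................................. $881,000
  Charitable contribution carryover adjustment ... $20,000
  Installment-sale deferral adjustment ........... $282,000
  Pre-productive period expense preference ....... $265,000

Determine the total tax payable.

Shadow minimum tax:
  Adjusted income: $881,000 + $20,000 + $282,000 + $265,000 = $1,448,000
  Less exemption $31,000 → base $1,417,000
  $1,417,000 × 18% = $255,060

Standard income tax:
  $628,000 × 13% = $81,640
  $184,000 × 20% = $36,800
  $69,000 × 26% = $17,940
  → $136,380

$255,060 > $136,380, so the shadow minimum tax is the binding amount.

$255,060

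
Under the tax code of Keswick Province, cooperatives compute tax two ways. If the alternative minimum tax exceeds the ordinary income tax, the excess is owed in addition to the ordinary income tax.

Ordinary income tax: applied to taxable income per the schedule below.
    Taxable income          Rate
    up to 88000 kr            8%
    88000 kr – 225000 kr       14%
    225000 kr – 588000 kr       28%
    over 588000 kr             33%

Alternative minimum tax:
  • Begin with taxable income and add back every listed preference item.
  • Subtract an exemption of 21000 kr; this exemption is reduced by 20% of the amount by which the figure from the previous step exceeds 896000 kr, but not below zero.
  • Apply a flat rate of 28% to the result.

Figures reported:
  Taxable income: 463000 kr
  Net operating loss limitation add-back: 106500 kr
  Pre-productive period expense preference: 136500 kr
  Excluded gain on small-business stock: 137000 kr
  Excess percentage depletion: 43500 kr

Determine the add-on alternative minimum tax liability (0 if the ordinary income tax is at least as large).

149480 kr

Ordinary income tax:
  88000 kr × 8% = 7040 kr
  137000 kr × 14% = 19180 kr
  238000 kr × 28% = 66640 kr
  → 92860 kr

Alternative minimum tax:
  Adjusted income: 463000 kr + 106500 kr + 136500 kr + 137000 kr + 43500 kr = 886500 kr
  Exemption: 886500 kr ≤ 896000 kr, so full 21000 kr applies
  Base: 886500 kr − 21000 kr = 865500 kr
  865500 kr × 28% = 242340 kr

Excess of alternative minimum tax over ordinary income tax: 242340 kr − 92860 kr = 149480 kr.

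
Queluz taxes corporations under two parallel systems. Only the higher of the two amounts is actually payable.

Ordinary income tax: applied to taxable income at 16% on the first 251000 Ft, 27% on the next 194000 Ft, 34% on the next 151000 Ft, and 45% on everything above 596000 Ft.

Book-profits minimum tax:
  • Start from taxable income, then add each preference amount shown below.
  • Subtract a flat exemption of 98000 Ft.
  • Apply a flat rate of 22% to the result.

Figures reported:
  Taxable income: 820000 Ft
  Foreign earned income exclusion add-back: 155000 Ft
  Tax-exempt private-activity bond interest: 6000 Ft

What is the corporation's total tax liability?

Ordinary income tax:
  251000 Ft × 16% = 40160 Ft
  194000 Ft × 27% = 52380 Ft
  151000 Ft × 34% = 51340 Ft
  224000 Ft × 45% = 100800 Ft
  → 244680 Ft

Book-profits minimum tax:
  Adjusted income: 820000 Ft + 155000 Ft + 6000 Ft = 981000 Ft
  Less exemption 98000 Ft → base 883000 Ft
  883000 Ft × 22% = 194260 Ft

244680 Ft > 194260 Ft, so the ordinary income tax governs.

244680 Ft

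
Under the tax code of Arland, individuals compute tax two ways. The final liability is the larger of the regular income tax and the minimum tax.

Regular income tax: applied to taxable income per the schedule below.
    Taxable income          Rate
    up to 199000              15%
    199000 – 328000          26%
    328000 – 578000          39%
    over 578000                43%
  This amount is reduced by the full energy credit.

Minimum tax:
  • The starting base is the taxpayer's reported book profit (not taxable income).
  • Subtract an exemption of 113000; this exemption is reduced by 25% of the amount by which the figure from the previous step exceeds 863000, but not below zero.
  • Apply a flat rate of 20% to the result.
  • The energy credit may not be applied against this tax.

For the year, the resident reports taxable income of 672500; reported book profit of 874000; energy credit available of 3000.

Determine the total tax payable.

Minimum tax:
  Base (reported book profit): 874000
  Exemption: 113000 − 25% × (874000 − 863000) = 113000 − 2750 = 110250
  Base: 874000 − 110250 = 763750
  763750 × 20% = 152750

Regular income tax:
  199000 × 15% = 29850
  129000 × 26% = 33540
  250000 × 39% = 97500
  94500 × 43% = 40635
  → 201525
  Less energy credit 3000 → 198525

198525 > 152750, so the regular income tax governs.

198525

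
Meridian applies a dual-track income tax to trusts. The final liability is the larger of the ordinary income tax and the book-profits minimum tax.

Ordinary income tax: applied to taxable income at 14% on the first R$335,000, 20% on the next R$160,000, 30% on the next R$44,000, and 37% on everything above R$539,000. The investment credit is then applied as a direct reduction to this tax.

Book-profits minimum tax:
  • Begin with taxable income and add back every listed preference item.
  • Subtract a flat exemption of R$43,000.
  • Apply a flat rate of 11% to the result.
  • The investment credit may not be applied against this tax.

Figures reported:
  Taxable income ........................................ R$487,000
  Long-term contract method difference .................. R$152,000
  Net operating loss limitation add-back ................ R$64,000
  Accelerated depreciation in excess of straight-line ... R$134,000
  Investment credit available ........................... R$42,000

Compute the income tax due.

Ordinary income tax:
  R$335,000 × 14% = R$46,900
  R$152,000 × 20% = R$30,400
  → R$77,300
  Less investment credit R$42,000 → R$35,300

Book-profits minimum tax:
  Adjusted income: R$487,000 + R$152,000 + R$64,000 + R$134,000 = R$837,000
  Less exemption R$43,000 → base R$794,000
  R$794,000 × 11% = R$87,340

R$87,340 > R$35,300, so the book-profits minimum tax is the binding amount.

R$87,340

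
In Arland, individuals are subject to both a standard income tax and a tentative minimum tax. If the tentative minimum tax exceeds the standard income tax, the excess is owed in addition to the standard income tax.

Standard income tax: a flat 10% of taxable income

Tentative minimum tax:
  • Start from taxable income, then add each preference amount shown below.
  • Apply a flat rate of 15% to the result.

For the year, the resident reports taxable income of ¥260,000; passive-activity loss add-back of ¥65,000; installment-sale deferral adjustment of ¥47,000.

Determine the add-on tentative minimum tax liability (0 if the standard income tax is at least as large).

¥29,800

Standard income tax:
  ¥260,000 × 10% = ¥26,000

Tentative minimum tax:
  Adjusted income: ¥260,000 + ¥65,000 + ¥47,000 = ¥372,000
  ¥372,000 × 15% = ¥55,800

Excess of tentative minimum tax over standard income tax: ¥55,800 − ¥26,000 = ¥29,800.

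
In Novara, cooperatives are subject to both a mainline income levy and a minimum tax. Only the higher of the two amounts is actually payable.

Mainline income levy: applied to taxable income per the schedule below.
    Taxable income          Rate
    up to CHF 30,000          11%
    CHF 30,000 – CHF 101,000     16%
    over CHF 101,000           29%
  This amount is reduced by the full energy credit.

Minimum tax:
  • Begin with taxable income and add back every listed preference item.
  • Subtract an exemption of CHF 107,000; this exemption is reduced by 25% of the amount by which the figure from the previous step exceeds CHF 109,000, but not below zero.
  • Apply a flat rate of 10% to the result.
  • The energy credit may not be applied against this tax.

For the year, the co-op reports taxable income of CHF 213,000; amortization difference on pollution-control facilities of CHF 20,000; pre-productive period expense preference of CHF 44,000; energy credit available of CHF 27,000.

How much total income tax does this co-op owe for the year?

CHF 21,200

Minimum tax:
  Adjusted income: CHF 213,000 + CHF 20,000 + CHF 44,000 = CHF 277,000
  Exemption: CHF 107,000 − 25% × (CHF 277,000 − CHF 109,000) = CHF 107,000 − CHF 42,000 = CHF 65,000
  Base: CHF 277,000 − CHF 65,000 = CHF 212,000
  CHF 212,000 × 10% = CHF 21,200

Mainline income levy:
  CHF 30,000 × 11% = CHF 3,300
  CHF 71,000 × 16% = CHF 11,360
  CHF 112,000 × 29% = CHF 32,480
  → CHF 47,140
  Less energy credit CHF 27,000 → CHF 20,140

CHF 21,200 > CHF 20,140, so the minimum tax is the binding amount.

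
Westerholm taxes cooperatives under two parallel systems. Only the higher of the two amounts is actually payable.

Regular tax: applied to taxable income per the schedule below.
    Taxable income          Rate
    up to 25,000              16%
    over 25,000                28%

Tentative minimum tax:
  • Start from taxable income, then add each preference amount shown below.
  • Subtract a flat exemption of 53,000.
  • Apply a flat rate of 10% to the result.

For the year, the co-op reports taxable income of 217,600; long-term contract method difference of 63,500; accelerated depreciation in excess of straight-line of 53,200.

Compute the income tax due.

Tentative minimum tax:
  Adjusted income: 217,600 + 63,500 + 53,200 = 334,300
  Less exemption 53,000 → base 281,300
  281,300 × 10% = 28,130

Regular tax:
  25,000 × 16% = 4,000
  192,600 × 28% = 53,928
  → 57,928

57,928 > 28,130, so the regular tax governs.

57,928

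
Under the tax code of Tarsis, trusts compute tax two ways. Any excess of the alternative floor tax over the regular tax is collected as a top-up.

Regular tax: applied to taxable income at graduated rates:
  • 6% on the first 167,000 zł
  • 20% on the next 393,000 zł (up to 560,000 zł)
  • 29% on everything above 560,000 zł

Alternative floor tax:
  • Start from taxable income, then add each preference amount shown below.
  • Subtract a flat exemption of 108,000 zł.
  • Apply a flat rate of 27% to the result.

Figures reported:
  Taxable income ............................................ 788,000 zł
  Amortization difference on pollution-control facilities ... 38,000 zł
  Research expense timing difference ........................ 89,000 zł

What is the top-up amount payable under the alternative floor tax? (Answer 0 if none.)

63,150 zł

Regular tax:
  167,000 zł × 6% = 10,020 zł
  393,000 zł × 20% = 78,600 zł
  228,000 zł × 29% = 66,120 zł
  → 154,740 zł

Alternative floor tax:
  Adjusted income: 788,000 zł + 38,000 zł + 89,000 zł = 915,000 zł
  Less exemption 108,000 zł → base 807,000 zł
  807,000 zł × 27% = 217,890 zł

Excess of alternative floor tax over regular tax: 217,890 zł − 154,740 zł = 63,150 zł.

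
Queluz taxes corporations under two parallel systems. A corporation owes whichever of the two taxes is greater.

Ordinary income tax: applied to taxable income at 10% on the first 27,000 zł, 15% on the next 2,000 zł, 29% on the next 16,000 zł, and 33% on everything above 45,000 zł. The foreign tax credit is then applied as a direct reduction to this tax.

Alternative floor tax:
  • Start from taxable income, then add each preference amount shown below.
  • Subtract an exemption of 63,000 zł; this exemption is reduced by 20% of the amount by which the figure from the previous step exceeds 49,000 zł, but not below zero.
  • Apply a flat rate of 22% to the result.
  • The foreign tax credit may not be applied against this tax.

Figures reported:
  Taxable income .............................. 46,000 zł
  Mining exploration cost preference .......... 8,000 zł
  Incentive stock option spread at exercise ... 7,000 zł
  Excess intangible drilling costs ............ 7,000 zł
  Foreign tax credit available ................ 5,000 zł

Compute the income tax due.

2,970 zł

Ordinary income tax:
  27,000 zł × 10% = 2,700 zł
  2,000 zł × 15% = 300 zł
  16,000 zł × 29% = 4,640 zł
  1,000 zł × 33% = 330 zł
  → 7,970 zł
  Less foreign tax credit 5,000 zł → 2,970 zł

Alternative floor tax:
  Adjusted income: 46,000 zł + 8,000 zł + 7,000 zł + 7,000 zł = 68,000 zł
  Exemption: 63,000 zł − 20% × (68,000 zł − 49,000 zł) = 63,000 zł − 3,800 zł = 59,200 zł
  Base: 68,000 zł − 59,200 zł = 8,800 zł
  8,800 zł × 22% = 1,936 zł

2,970 zł > 1,936 zł, so the ordinary income tax governs.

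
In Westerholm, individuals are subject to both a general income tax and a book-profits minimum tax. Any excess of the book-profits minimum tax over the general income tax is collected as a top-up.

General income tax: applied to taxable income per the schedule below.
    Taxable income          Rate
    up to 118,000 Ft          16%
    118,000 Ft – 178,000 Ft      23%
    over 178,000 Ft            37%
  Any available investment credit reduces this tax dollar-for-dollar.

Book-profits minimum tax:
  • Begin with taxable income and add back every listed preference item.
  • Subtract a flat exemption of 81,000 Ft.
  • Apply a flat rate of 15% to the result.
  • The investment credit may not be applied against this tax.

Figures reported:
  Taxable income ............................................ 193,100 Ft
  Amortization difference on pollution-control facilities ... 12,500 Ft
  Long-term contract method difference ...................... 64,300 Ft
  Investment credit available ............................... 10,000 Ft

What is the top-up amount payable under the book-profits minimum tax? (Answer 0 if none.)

Book-profits minimum tax:
  Adjusted income: 193,100 Ft + 12,500 Ft + 64,300 Ft = 269,900 Ft
  Less exemption 81,000 Ft → base 188,900 Ft
  188,900 Ft × 15% = 28,335 Ft

General income tax:
  118,000 Ft × 16% = 18,880 Ft
  60,000 Ft × 23% = 13,800 Ft
  15,100 Ft × 37% = 5,587 Ft
  → 38,267 Ft
  Less investment credit 10,000 Ft → 28,267 Ft

Excess of book-profits minimum tax over general income tax: 28,335 Ft − 28,267 Ft = 68 Ft.

68 Ft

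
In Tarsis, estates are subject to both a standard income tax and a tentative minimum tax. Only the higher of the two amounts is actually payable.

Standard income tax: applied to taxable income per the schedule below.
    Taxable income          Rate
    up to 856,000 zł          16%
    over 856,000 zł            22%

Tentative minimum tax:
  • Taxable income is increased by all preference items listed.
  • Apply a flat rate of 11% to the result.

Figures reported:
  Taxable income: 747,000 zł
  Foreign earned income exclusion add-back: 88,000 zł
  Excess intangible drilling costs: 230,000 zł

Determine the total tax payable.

119,520 zł

Tentative minimum tax:
  Adjusted income: 747,000 zł + 88,000 zł + 230,000 zł = 1,065,000 zł
  1,065,000 zł × 11% = 117,150 zł

Standard income tax:
  747,000 zł × 16% = 119,520 zł

119,520 zł > 117,150 zł, so the standard income tax governs.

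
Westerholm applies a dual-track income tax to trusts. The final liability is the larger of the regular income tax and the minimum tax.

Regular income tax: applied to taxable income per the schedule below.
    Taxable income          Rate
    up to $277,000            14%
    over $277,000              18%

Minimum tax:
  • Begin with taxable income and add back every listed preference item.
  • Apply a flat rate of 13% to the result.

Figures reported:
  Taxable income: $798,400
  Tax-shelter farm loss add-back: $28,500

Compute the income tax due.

$132,632

Regular income tax:
  $277,000 × 14% = $38,780
  $521,400 × 18% = $93,852
  → $132,632

Minimum tax:
  Adjusted income: $798,400 + $28,500 = $826,900
  $826,900 × 13% = $107,497

$132,632 > $107,497, so the regular income tax governs.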